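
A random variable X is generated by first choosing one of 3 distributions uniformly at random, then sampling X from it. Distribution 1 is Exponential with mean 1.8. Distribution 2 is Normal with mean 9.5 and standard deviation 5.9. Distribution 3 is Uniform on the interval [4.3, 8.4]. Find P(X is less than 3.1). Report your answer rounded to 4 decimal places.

0.3201

Conditional on each component, P(X < 3.1): 1: 0.821331; 2: 0.139017; 3: 0.
By total probability, P(X < 3.1) = 0.333333·0.821331 + 0.333333·0.139017 + 0.333333·0 = 0.320116.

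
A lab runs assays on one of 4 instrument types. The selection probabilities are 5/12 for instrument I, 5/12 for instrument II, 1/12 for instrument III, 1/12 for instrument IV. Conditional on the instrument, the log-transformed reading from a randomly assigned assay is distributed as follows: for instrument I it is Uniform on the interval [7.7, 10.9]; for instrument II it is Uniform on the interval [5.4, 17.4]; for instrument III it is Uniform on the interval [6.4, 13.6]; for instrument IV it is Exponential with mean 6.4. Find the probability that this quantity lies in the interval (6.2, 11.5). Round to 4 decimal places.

Conditional on each instrument, P(6.2 < X < 11.5): I: 1; II: 0.441667; III: 0.708333; IV: 0.213741.
By total probability, P(6.2 < X < 11.5) = 0.416667·1 + 0.416667·0.441667 + 0.0833333·0.708333 + 0.0833333·0.213741 = 0.677534.

0.6775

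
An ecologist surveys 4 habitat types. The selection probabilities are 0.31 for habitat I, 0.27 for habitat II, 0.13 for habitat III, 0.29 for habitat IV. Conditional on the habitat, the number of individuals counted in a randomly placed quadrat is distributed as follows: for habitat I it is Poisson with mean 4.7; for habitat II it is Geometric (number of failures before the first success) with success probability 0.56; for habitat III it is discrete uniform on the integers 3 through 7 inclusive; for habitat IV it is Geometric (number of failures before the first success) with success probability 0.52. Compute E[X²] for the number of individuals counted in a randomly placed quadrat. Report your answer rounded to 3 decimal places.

For each component E[X²] = Var + (mean)², giving I: 26.79; II: 2.02041; III: 27; IV: 2.62722.
Overall E[X²] = 0.31·26.79 + 0.27·2.02041 + 0.13·27 + 0.29·2.62722 = 13.1223.

13.122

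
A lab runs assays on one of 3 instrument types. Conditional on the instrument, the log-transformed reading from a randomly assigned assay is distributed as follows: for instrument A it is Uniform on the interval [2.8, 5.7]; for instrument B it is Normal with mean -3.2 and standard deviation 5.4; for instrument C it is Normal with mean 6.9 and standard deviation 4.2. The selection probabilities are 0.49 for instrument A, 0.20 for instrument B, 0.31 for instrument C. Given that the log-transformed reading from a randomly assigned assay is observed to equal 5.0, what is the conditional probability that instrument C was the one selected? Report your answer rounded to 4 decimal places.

Likelihoods f(5.0 | ·): A: 0.344828; B: 0.0233237; C: 0.0857476.
Posterior ∝ prior × likelihood. Numerator for C: 0.31·0.0857476 = 0.0265818.
Normalizing constant: 0.49·0.344828 + 0.2·0.0233237 + 0.31·0.0857476 = 0.200212.
P(C | observation) = 0.0265818 / 0.200212 = 0.132768.

0.1328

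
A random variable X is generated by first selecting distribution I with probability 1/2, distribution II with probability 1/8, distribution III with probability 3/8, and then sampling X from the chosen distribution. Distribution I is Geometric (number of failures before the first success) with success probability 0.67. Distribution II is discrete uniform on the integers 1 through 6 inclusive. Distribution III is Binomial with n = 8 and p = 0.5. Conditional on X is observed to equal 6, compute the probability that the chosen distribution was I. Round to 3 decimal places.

0.007

Likelihoods P(X=6 | ·): I: 0.000865284; II: 0.166667; III: 0.109375.
Posterior ∝ prior × likelihood. Numerator for I: 0.5·0.000865284 = 0.000432642.
Normalizing constant: 0.5·0.000865284 + 0.125·0.166667 + 0.375·0.109375 = 0.0622816.
P(I | observation) = 0.000432642 / 0.0622816 = 0.00694654.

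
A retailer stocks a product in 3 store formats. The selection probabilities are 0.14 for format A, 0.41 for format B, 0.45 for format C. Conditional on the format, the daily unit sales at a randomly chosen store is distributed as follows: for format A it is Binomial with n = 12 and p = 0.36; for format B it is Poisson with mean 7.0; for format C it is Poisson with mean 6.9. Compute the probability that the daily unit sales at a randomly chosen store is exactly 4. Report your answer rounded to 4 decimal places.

0.1130

Conditional on each format, P(X = 4): A: 0.234021; B: 0.0912262; C: 0.0951816.
By total probability, P(X = 4) = 0.14·0.234021 + 0.41·0.0912262 + 0.45·0.0951816 = 0.112997.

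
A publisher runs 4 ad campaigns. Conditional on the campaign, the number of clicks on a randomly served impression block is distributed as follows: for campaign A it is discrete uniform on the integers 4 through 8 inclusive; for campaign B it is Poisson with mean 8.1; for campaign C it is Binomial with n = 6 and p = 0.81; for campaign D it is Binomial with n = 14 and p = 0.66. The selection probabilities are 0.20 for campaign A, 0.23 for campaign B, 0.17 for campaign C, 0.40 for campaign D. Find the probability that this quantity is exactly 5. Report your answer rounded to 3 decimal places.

0.134

Conditional on each campaign, P(X = 5): A: 0.2; B: 0.088198; C: 0.397493; D: 0.0152228.
By total probability, P(X = 5) = 0.2·0.2 + 0.23·0.088198 + 0.17·0.397493 + 0.4·0.0152228 = 0.133949.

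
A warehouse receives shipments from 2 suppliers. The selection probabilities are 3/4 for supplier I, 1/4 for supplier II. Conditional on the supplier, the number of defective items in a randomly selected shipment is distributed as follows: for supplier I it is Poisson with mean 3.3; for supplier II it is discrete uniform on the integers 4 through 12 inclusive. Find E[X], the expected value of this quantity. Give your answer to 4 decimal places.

Component means — I: 3.3; II: 8.
E[X] = 0.75·3.3 + 0.25·8 = 4.475.

4.4750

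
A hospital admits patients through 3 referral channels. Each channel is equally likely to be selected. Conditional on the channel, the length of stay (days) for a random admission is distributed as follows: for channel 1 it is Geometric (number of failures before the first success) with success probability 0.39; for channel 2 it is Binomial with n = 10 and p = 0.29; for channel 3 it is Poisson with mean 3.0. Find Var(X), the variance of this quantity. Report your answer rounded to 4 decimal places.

3.4517

Per component, 1: μ=1.5641, E[X²]=6.45694; 2: μ=2.9, E[X²]=10.469; 3: μ=3, E[X²]=12.
E[X] = 0.333333·1.5641 + 0.333333·2.9 + 0.333333·3 = 2.48803.
E[X²] = 0.333333·6.45694 + 0.333333·10.469 + 0.333333·12 = 9.64198.
Var(X) = E[X²] − (E[X])² = 9.64198 − 6.19031 = 3.45166.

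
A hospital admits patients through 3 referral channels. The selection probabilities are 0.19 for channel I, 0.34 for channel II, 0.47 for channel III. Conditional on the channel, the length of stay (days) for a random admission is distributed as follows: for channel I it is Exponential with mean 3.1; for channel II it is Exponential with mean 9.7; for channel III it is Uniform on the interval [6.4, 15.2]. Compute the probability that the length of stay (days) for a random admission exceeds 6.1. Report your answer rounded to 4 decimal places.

Conditional on each channel, P(X > 6.1): I: 0.139772; II: 0.533196; III: 1.
By total probability, P(X > 6.1) = 0.19·0.139772 + 0.34·0.533196 + 0.47·1 = 0.677843.

0.6778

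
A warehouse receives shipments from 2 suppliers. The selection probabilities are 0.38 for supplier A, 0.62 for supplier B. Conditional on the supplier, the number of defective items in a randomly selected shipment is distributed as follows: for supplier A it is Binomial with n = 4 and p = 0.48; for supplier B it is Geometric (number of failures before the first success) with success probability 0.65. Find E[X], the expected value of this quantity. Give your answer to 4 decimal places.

1.0634

Component means — A: 1.92; B: 0.538462.
E[X] = 0.38·1.92 + 0.62·0.538462 = 1.06345.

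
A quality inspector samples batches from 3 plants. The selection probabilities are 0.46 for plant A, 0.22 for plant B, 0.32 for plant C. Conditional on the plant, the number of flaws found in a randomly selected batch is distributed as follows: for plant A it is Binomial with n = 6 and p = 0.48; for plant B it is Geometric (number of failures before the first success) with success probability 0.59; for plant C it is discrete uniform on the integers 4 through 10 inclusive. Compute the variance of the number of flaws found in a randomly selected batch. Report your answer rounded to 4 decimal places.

Per component, A: μ=2.88, E[X²]=9.792; B: μ=0.694915, E[X²]=1.66073; C: μ=7, E[X²]=53.
E[X] = 0.46·2.88 + 0.22·0.694915 + 0.32·7 = 3.71768.
E[X²] = 0.46·9.792 + 0.22·1.66073 + 0.32·53 = 21.8297.
Var(X) = E[X²] − (E[X])² = 21.8297 − 13.8212 = 8.00853.

8.0085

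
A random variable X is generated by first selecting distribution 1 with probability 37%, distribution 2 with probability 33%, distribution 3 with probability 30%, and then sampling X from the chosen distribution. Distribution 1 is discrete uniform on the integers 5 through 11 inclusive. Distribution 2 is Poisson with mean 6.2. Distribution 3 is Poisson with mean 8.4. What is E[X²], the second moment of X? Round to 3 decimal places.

63.579

For each component E[X²] = Var + (mean)², giving 1: 68; 2: 44.64; 3: 78.96.
Overall E[X²] = 0.37·68 + 0.33·44.64 + 0.3·78.96 = 63.5792.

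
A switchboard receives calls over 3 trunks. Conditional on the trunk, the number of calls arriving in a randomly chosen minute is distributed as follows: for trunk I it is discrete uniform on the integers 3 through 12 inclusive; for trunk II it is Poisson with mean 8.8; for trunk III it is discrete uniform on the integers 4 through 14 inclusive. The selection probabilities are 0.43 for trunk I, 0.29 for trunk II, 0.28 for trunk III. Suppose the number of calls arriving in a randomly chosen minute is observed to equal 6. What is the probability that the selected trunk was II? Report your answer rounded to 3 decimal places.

0.292

Likelihoods P(X=6 | ·): I: 0.1; II: 0.0972237; III: 0.0909091.
Posterior ∝ prior × likelihood. Numerator for II: 0.29·0.0972237 = 0.0281949.
Normalizing constant: 0.43·0.1 + 0.29·0.0972237 + 0.28·0.0909091 = 0.0966494.
P(II | observation) = 0.0281949 / 0.0966494 = 0.291723.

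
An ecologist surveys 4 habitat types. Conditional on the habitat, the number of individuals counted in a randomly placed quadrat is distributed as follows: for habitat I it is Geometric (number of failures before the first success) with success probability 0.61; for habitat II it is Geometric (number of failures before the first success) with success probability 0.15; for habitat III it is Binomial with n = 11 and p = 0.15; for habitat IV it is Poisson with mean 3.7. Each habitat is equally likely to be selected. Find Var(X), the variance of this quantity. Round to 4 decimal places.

14.7238

Per component, I: μ=0.639344, E[X²]=1.45687; II: μ=5.66667, E[X²]=69.8889; III: μ=1.65, E[X²]=4.125; IV: μ=3.7, E[X²]=17.39.
E[X] = 0.25·0.639344 + 0.25·5.66667 + 0.25·1.65 + 0.25·3.7 = 2.914.
E[X²] = 0.25·1.45687 + 0.25·69.8889 + 0.25·4.125 + 0.25·17.39 = 23.2152.
Var(X) = E[X²] − (E[X])² = 23.2152 − 8.49141 = 14.7238.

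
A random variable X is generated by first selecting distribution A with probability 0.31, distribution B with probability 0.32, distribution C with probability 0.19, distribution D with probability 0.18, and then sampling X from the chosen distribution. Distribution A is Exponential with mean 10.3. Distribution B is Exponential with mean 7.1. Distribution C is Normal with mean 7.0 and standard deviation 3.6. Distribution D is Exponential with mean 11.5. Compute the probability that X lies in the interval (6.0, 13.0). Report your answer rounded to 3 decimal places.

Conditional on each component, P(6.0 < X < 13.0): A: 0.275438; B: 0.269272; C: 0.561618; D: 0.270595.
By total probability, P(6.0 < X < 13.0) = 0.31·0.275438 + 0.32·0.269272 + 0.19·0.561618 + 0.18·0.270595 = 0.326967.

0.327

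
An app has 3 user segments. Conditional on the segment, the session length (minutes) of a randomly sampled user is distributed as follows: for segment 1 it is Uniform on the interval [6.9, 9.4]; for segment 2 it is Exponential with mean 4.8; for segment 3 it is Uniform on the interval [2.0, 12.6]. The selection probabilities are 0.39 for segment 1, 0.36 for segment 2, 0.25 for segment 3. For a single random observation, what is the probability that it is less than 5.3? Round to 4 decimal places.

0.3185

Conditional on each segment, P(X < 5.3): 1: 0; 2: 0.668513; 3: 0.311321.
By total probability, P(X < 5.3) = 0.39·0 + 0.36·0.668513 + 0.25·0.311321 = 0.318495.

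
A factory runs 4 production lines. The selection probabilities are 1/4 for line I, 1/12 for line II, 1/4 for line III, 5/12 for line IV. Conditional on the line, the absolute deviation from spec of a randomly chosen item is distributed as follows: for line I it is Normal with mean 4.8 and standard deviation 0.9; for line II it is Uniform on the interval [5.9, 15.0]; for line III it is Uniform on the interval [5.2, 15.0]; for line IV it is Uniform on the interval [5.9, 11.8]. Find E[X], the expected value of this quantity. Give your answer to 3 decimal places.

8.283

Component means — I: 4.8; II: 10.45; III: 10.1; IV: 8.85.
E[X] = 0.25·4.8 + 0.0833333·10.45 + 0.25·10.1 + 0.416667·8.85 = 8.28333.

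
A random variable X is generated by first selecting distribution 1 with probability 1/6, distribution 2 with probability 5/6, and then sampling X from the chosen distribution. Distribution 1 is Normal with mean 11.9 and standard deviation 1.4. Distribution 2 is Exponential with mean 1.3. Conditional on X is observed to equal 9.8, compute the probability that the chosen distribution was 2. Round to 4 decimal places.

Likelihoods f(9.8 | ·): 1: 0.0925126; 2: 0.000409397.
Posterior ∝ prior × likelihood. Numerator for 2: 0.833333·0.000409397 = 0.000341164.
Normalizing constant: 0.166667·0.0925126 + 0.833333·0.000409397 = 0.0157599.
P(2 | observation) = 0.000341164 / 0.0157599 = 0.0216476.

0.0216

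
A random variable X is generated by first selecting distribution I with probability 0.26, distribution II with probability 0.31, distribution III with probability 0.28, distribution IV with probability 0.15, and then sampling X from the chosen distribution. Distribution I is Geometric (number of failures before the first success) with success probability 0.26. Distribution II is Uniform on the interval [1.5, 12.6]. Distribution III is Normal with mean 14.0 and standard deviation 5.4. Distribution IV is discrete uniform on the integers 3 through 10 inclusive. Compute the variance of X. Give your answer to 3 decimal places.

32.553

Per component, I: μ=2.84615, E[X²]=19.0473; II: μ=7.05, E[X²]=59.97; III: μ=14, E[X²]=225.16; IV: μ=6.5, E[X²]=47.5.
E[X] = 0.26·2.84615 + 0.31·7.05 + 0.28·14 + 0.15·6.5 = 7.8205.
E[X²] = 0.26·19.0473 + 0.31·59.97 + 0.28·225.16 + 0.15·47.5 = 93.7128.
Var(X) = E[X²] − (E[X])² = 93.7128 − 61.1602 = 32.5526.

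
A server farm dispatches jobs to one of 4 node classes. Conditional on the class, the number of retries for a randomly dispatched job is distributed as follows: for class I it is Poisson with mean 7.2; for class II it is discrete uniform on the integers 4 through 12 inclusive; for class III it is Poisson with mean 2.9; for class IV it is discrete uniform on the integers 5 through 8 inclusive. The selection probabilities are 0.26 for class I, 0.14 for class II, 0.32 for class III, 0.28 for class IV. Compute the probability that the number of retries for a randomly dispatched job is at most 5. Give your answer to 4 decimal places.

Conditional on each class, P(X ≤ 5): I: 0.275897; II: 0.222222; III: 0.925826; IV: 0.25.
By total probability, P(X ≤ 5) = 0.26·0.275897 + 0.14·0.222222 + 0.32·0.925826 + 0.28·0.25 = 0.469109.

0.4691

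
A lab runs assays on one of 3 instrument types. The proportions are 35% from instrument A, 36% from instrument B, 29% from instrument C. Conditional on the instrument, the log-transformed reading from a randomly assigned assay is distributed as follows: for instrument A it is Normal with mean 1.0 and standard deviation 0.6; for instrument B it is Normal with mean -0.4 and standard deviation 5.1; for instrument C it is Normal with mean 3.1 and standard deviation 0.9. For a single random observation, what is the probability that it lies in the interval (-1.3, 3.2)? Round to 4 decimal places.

0.6265

Conditional on each instrument, P(-1.3 < X < 3.2): A: 0.999814; B: 0.329907; C: 0.544235.
By total probability, P(-1.3 < X < 3.2) = 0.35·0.999814 + 0.36·0.329907 + 0.29·0.544235 = 0.62653.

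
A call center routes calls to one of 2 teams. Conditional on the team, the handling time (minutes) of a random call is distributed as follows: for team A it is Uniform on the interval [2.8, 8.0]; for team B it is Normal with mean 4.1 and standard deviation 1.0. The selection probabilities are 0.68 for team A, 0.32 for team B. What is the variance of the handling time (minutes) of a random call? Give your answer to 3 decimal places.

2.220

Per component, A: μ=5.4, E[X²]=31.4133; B: μ=4.1, E[X²]=17.81.
E[X] = 0.68·5.4 + 0.32·4.1 = 4.984.
E[X²] = 0.68·31.4133 + 0.32·17.81 = 27.0603.
Var(X) = E[X²] − (E[X])² = 27.0603 − 24.8403 = 2.22001.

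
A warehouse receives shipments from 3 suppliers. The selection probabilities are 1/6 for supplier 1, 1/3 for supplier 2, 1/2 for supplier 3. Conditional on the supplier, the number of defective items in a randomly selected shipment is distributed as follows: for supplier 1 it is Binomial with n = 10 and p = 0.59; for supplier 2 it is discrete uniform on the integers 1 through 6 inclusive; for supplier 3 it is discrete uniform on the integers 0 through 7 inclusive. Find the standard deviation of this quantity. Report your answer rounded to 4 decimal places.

2.1910

Per component, 1: μ=5.9, E[X²]=37.229; 2: μ=3.5, E[X²]=15.1667; 3: μ=3.5, E[X²]=17.5.
E[X] = 0.166667·5.9 + 0.333333·3.5 + 0.5·3.5 = 3.9.
E[X²] = 0.166667·37.229 + 0.333333·15.1667 + 0.5·17.5 = 20.0104.
Var(X) = E[X²] − (E[X])² = 20.0104 − 15.21 = 4.80039.
SD(X) = √4.80039 = 2.19098.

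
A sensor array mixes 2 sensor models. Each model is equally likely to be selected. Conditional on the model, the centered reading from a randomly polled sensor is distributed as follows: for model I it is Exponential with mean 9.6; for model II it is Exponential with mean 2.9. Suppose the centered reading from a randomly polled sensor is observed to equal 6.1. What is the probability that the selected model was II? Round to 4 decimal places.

0.4327

Likelihoods f(6.1 | ·): I: 0.0551786; II: 0.042081.
Posterior ∝ prior × likelihood. Numerator for II: 0.5·0.042081 = 0.0210405.
Normalizing constant: 0.5·0.0551786 + 0.5·0.042081 = 0.0486298.
P(II | observation) = 0.0210405 / 0.0486298 = 0.432667.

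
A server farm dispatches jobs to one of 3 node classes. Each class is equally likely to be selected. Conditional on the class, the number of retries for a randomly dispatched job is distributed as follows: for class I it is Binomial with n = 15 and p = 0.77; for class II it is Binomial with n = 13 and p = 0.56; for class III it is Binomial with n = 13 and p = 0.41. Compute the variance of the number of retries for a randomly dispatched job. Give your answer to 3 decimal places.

Per component, I: μ=11.55, E[X²]=136.059; II: μ=7.28, E[X²]=56.2016; III: μ=5.33, E[X²]=31.5536.
E[X] = 0.333333·11.55 + 0.333333·7.28 + 0.333333·5.33 = 8.05333.
E[X²] = 0.333333·136.059 + 0.333333·56.2016 + 0.333333·31.5536 = 74.6047.
Var(X) = E[X²] − (E[X])² = 74.6047 − 64.8562 = 9.74856.

9.749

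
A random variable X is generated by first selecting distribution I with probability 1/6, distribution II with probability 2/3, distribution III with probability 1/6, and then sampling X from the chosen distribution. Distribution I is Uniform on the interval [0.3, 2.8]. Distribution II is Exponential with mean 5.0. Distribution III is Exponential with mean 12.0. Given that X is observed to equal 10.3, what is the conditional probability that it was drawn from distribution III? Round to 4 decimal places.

Likelihoods f(10.3 | ·): I: 0; II: 0.0254908; III: 0.0353223.
Posterior ∝ prior × likelihood. Numerator for III: 0.166667·0.0353223 = 0.00588705.
Normalizing constant: 0.166667·0 + 0.666667·0.0254908 + 0.166667·0.0353223 = 0.0228809.
P(III | observation) = 0.00588705 / 0.0228809 = 0.257291.

0.2573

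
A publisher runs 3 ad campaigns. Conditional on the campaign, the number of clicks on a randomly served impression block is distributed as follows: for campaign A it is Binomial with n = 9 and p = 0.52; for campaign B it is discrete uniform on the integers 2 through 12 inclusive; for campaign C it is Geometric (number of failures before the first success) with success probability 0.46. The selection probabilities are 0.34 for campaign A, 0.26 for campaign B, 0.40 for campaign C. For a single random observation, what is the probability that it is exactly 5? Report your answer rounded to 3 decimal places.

Conditional on each campaign, P(X = 5): A: 0.254303; B: 0.0909091; C: 0.0211216.
By total probability, P(X = 5) = 0.34·0.254303 + 0.26·0.0909091 + 0.4·0.0211216 = 0.118548.

0.119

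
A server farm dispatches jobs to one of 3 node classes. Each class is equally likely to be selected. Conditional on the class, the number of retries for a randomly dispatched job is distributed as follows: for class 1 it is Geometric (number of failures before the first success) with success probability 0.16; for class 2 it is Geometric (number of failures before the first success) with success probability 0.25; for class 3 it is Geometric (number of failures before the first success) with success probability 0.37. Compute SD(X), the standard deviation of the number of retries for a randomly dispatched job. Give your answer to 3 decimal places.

4.315

Per component, 1: μ=5.25, E[X²]=60.375; 2: μ=3, E[X²]=21; 3: μ=1.7027, E[X²]=7.5011.
E[X] = 0.333333·5.25 + 0.333333·3 + 0.333333·1.7027 = 3.31757.
E[X²] = 0.333333·60.375 + 0.333333·21 + 0.333333·7.5011 = 29.6254.
Var(X) = E[X²] − (E[X])² = 29.6254 − 11.0063 = 18.6191.
SD(X) = √18.6191 = 4.31499.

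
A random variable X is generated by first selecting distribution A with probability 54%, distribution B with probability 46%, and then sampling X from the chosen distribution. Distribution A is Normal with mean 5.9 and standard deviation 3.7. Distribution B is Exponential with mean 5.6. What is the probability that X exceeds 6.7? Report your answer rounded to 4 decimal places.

0.3628

Conditional on each component, P(X > 6.7): A: 0.41441; B: 0.302272.
By total probability, P(X > 6.7) = 0.54·0.41441 + 0.46·0.302272 = 0.362826.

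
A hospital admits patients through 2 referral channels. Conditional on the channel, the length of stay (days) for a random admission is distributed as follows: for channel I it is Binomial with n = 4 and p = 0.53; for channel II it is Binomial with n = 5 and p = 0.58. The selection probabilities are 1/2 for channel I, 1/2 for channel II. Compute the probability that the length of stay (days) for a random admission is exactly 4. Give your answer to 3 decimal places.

Conditional on each channel, P(X = 4): I: 0.0789048; II: 0.237646.
By total probability, P(X = 4) = 0.5·0.0789048 + 0.5·0.237646 = 0.158276.

0.158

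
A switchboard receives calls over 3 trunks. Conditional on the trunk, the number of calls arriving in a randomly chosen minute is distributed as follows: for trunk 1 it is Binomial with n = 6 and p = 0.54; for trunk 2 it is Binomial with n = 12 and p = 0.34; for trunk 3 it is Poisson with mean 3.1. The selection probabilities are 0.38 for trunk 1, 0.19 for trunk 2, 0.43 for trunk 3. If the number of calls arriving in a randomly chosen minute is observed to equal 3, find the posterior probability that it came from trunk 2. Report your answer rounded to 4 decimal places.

Likelihoods P(X=3 | ·): 1: 0.306538; 2: 0.205473; 3: 0.223677.
Posterior ∝ prior × likelihood. Numerator for 2: 0.19·0.205473 = 0.0390399.
Normalizing constant: 0.38·0.306538 + 0.19·0.205473 + 0.43·0.223677 = 0.251705.
P(2 | observation) = 0.0390399 / 0.251705 = 0.155101.

0.1551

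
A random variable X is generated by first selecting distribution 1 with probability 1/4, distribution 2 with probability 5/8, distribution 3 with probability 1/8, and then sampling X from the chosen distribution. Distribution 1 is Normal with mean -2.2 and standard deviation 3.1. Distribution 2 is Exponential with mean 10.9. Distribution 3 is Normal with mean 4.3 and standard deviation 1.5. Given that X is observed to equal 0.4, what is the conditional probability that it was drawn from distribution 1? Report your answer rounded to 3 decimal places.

0.286

Likelihoods f(0.4 | ·): 1: 0.0905315; 2: 0.0884374; 3: 0.00905531.
Posterior ∝ prior × likelihood. Numerator for 1: 0.25·0.0905315 = 0.0226329.
Normalizing constant: 0.25·0.0905315 + 0.625·0.0884374 + 0.125·0.00905531 = 0.0790382.
P(1 | observation) = 0.0226329 / 0.0790382 = 0.286354.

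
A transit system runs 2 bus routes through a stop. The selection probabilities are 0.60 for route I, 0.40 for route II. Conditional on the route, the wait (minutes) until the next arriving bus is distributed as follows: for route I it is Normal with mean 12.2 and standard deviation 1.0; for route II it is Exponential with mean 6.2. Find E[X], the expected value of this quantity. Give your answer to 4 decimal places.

9.8000

Component means — I: 12.2; II: 6.2.
E[X] = 0.6·12.2 + 0.4·6.2 = 9.8.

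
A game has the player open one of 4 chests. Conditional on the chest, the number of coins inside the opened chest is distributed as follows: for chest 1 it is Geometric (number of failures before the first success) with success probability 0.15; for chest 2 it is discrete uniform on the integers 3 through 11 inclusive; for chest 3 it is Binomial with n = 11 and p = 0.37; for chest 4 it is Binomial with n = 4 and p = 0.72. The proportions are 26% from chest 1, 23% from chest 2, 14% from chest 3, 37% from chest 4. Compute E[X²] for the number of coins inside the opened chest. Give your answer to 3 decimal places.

For each component E[X²] = Var + (mean)², giving 1: 69.8889; 2: 55.6667; 3: 19.129; 4: 9.1008.
Overall E[X²] = 0.26·69.8889 + 0.23·55.6667 + 0.14·19.129 + 0.37·9.1008 = 37.0198.

37.020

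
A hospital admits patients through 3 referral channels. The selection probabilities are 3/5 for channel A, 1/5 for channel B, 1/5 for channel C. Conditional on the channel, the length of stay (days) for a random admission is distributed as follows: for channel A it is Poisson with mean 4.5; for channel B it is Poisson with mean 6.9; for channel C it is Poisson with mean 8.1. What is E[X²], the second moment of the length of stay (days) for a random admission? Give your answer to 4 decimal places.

40.4940

For each component E[X²] = Var + (mean)², giving A: 24.75; B: 54.51; C: 73.71.
Overall E[X²] = 0.6·24.75 + 0.2·54.51 + 0.2·73.71 = 40.494.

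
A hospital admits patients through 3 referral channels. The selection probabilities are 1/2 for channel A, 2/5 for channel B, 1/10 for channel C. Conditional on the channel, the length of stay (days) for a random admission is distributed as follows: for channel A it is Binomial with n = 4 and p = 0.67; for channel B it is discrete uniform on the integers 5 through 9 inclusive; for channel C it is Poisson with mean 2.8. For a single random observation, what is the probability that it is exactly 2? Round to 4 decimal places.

0.1705

Conditional on each channel, P(X = 2): A: 0.293311; B: 0; C: 0.238375.
By total probability, P(X = 2) = 0.5·0.293311 + 0.4·0 + 0.1·0.238375 = 0.170493.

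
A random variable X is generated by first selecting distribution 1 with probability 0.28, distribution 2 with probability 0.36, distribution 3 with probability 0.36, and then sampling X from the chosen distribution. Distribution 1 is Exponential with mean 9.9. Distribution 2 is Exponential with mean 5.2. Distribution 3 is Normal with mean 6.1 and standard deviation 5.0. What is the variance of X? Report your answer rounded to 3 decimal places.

Per component, 1: μ=9.9, E[X²]=196.02; 2: μ=5.2, E[X²]=54.08; 3: μ=6.1, E[X²]=62.21.
E[X] = 0.28·9.9 + 0.36·5.2 + 0.36·6.1 = 6.84.
E[X²] = 0.28·196.02 + 0.36·54.08 + 0.36·62.21 = 96.75.
Var(X) = E[X²] − (E[X])² = 96.75 − 46.7856 = 49.9644.

49.964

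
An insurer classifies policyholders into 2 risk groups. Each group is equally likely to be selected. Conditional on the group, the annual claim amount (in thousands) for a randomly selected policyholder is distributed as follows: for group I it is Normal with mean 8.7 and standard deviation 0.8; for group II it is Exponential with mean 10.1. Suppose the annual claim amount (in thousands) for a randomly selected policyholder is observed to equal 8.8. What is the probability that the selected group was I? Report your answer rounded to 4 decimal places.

Likelihoods f(8.8 | ·): I: 0.494797; II: 0.041427.
Posterior ∝ prior × likelihood. Numerator for I: 0.5·0.494797 = 0.247399.
Normalizing constant: 0.5·0.494797 + 0.5·0.041427 = 0.268112.
P(I | observation) = 0.247399 / 0.268112 = 0.922743.

0.9227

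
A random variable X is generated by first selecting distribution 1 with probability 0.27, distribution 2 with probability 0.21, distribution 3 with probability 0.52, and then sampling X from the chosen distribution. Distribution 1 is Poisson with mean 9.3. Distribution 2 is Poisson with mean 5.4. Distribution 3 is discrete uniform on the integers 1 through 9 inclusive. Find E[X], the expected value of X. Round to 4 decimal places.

6.2450

Component means — 1: 9.3; 2: 5.4; 3: 5.
E[X] = 0.27·9.3 + 0.21·5.4 + 0.52·5 = 6.245.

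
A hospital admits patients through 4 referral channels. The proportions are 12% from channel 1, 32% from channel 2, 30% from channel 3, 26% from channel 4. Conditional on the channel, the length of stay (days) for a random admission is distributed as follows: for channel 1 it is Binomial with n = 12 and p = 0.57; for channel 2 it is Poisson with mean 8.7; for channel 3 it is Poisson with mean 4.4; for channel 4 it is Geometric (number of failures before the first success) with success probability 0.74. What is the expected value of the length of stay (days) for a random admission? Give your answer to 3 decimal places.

Component means — 1: 6.84; 2: 8.7; 3: 4.4; 4: 0.351351.
E[X] = 0.12·6.84 + 0.32·8.7 + 0.3·4.4 + 0.26·0.351351 = 5.01615.

5.016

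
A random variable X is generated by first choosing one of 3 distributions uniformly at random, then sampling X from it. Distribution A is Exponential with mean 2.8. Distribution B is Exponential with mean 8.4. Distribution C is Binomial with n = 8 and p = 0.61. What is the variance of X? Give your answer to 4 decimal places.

Per component, A: μ=2.8, E[X²]=15.68; B: μ=8.4, E[X²]=141.12; C: μ=4.88, E[X²]=25.7176.
E[X] = 0.333333·2.8 + 0.333333·8.4 + 0.333333·4.88 = 5.36.
E[X²] = 0.333333·15.68 + 0.333333·141.12 + 0.333333·25.7176 = 60.8392.
Var(X) = E[X²] − (E[X])² = 60.8392 − 28.7296 = 32.1096.

32.1096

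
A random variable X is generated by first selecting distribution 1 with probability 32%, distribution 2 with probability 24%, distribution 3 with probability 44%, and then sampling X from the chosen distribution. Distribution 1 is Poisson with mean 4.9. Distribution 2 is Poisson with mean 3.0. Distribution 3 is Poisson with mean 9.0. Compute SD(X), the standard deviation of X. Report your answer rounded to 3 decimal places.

3.563

Per component, 1: μ=4.9, E[X²]=28.91; 2: μ=3, E[X²]=12; 3: μ=9, E[X²]=90.
E[X] = 0.32·4.9 + 0.24·3 + 0.44·9 = 6.248.
E[X²] = 0.32·28.91 + 0.24·12 + 0.44·90 = 51.7312.
Var(X) = E[X²] − (E[X])² = 51.7312 − 39.0375 = 12.6937.
SD(X) = √12.6937 = 3.56282.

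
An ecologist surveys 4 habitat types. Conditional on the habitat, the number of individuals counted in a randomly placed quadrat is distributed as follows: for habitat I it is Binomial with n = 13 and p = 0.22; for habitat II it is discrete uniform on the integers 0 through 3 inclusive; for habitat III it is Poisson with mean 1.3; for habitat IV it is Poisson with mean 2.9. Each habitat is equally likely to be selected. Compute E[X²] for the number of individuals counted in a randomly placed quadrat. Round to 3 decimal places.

7.053

For each component E[X²] = Var + (mean)², giving I: 10.4104; II: 3.5; III: 2.99; IV: 11.31.
Overall E[X²] = 0.25·10.4104 + 0.25·3.5 + 0.25·2.99 + 0.25·11.31 = 7.0526.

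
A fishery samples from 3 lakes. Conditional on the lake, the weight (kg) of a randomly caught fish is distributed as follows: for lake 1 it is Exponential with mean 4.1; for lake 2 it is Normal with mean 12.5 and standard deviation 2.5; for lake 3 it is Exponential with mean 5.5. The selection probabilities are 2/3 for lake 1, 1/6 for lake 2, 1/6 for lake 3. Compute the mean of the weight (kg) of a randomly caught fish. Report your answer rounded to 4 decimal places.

5.7333

Component means — 1: 4.1; 2: 12.5; 3: 5.5.
E[X] = 0.666667·4.1 + 0.166667·12.5 + 0.166667·5.5 = 5.73333.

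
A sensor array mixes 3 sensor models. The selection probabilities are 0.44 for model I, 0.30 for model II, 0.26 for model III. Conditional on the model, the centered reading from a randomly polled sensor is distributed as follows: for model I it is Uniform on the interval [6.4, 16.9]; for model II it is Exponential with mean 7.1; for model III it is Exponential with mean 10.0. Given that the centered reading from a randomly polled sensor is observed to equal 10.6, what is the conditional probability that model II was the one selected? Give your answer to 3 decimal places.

0.157

Likelihoods f(10.6 | ·): I: 0.0952381; II: 0.0316489; III: 0.0346456.
Posterior ∝ prior × likelihood. Numerator for II: 0.3·0.0316489 = 0.00949466.
Normalizing constant: 0.44·0.0952381 + 0.3·0.0316489 + 0.26·0.0346456 = 0.0604073.
P(II | observation) = 0.00949466 / 0.0604073 = 0.157177.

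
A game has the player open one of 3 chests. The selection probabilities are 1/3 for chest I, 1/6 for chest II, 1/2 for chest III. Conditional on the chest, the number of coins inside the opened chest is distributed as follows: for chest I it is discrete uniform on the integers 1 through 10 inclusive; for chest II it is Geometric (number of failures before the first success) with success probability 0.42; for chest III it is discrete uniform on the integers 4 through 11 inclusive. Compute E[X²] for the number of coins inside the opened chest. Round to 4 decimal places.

For each component E[X²] = Var + (mean)², giving I: 38.5; II: 5.19501; III: 61.5.
Overall E[X²] = 0.333333·38.5 + 0.166667·5.19501 + 0.5·61.5 = 44.4492.

44.4492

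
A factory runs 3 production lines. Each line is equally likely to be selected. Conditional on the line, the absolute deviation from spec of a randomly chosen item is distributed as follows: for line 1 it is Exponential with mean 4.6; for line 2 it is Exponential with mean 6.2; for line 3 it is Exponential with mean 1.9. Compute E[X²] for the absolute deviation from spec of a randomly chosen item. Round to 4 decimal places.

For each component E[X²] = Var + (mean)², giving 1: 42.32; 2: 76.88; 3: 7.22.
Overall E[X²] = 0.333333·42.32 + 0.333333·76.88 + 0.333333·7.22 = 42.14.

42.1400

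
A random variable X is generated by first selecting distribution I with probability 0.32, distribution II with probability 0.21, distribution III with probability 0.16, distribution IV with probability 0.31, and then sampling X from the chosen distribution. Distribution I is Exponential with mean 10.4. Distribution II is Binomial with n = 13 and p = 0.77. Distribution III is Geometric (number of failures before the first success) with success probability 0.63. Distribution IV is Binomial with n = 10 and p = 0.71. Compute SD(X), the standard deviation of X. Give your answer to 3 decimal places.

Per component, I: μ=10.4, E[X²]=216.32; II: μ=10.01, E[X²]=102.502; III: μ=0.587302, E[X²]=1.27715; IV: μ=7.1, E[X²]=52.469.
E[X] = 0.32·10.4 + 0.21·10.01 + 0.16·0.587302 + 0.31·7.1 = 7.72507.
E[X²] = 0.32·216.32 + 0.21·102.502 + 0.16·1.27715 + 0.31·52.469 = 107.218.
Var(X) = E[X²] − (E[X])² = 107.218 − 59.6767 = 47.541.
SD(X) = √47.541 = 6.895.

6.895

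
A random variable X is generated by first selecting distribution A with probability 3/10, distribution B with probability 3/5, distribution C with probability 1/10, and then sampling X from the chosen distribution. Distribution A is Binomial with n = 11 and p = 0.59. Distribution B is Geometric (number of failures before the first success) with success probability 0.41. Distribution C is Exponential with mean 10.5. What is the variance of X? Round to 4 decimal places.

23.9299

Per component, A: μ=6.49, E[X²]=44.781; B: μ=1.43902, E[X²]=5.58061; C: μ=10.5, E[X²]=220.5.
E[X] = 0.3·6.49 + 0.6·1.43902 + 0.1·10.5 = 3.86041.
E[X²] = 0.3·44.781 + 0.6·5.58061 + 0.1·220.5 = 38.8327.
Var(X) = E[X²] − (E[X])² = 38.8327 − 14.9028 = 23.9299.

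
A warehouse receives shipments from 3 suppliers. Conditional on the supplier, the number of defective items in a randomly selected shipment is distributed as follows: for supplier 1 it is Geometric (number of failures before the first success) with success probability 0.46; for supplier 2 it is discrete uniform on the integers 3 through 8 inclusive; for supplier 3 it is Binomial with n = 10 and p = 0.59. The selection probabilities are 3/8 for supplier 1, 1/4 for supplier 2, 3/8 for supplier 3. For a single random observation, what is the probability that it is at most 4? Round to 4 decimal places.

0.5099

Conditional on each supplier, P(X ≤ 4): 1: 0.954083; 2: 0.333333; 3: 0.183445.
By total probability, P(X ≤ 4) = 0.375·0.954083 + 0.25·0.333333 + 0.375·0.183445 = 0.509907.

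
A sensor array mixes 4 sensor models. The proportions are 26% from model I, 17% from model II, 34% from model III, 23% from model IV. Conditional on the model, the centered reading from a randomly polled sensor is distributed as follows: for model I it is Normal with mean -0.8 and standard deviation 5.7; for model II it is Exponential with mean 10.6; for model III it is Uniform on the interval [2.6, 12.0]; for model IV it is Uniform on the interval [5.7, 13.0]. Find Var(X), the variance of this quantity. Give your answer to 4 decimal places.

49.7976

Per component, I: μ=-0.8, E[X²]=33.13; II: μ=10.6, E[X²]=224.72; III: μ=7.3, E[X²]=60.6533; IV: μ=9.35, E[X²]=91.8633.
E[X] = 0.26·-0.8 + 0.17·10.6 + 0.34·7.3 + 0.23·9.35 = 6.2265.
E[X²] = 0.26·33.13 + 0.17·224.72 + 0.34·60.6533 + 0.23·91.8633 = 88.5669.
Var(X) = E[X²] − (E[X])² = 88.5669 − 38.7693 = 49.7976.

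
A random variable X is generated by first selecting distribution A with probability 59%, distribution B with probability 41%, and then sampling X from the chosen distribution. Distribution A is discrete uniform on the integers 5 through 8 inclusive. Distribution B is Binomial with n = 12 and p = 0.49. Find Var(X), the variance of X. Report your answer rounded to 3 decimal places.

2.060

Per component, A: μ=6.5, E[X²]=43.5; B: μ=5.88, E[X²]=37.5732.
E[X] = 0.59·6.5 + 0.41·5.88 = 6.2458.
E[X²] = 0.59·43.5 + 0.41·37.5732 = 41.07.
Var(X) = E[X²] − (E[X])² = 41.07 − 39.01 = 2.05999.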